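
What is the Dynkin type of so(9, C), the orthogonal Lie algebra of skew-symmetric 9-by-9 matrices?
This is so(9) with 9 odd, which has dimension 9(9-1)/2 = 36 and rank (9-1)/2 = 4. In the classification of classical Lie algebras, the orthogonal algebra so(2n+1) in an odd number of variables has type B_n; here n = 4, so the Dynkin diagram is a chain of 4 nodes with a double edge at one end; the terminal node there is the unique short simple root (B_4). Hence the type is B_4.

type B_4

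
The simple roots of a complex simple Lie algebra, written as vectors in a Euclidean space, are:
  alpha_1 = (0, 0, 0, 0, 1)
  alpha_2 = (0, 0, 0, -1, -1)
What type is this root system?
B_2 (so(5))

Compute the Cartan integers a_ij = 2(alpha_i, alpha_j)/(alpha_j, alpha_j); the resulting 2x2 Cartan matrix is
[[2, -1], [-2, 2]].
The roots have two lengths (squared-length ratio 2:1); the short ones are alpha_{1}. The associated Dynkin diagram is a chain of 2 nodes with a double edge at one end; the terminal node there is the unique short simple root (B_2), so the type is B_2 (the algebra so(5)).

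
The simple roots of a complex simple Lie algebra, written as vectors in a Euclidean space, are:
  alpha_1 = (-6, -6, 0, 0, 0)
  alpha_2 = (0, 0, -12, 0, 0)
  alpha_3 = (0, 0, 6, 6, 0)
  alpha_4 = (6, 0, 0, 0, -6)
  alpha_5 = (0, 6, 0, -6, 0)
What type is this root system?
C5

Compute the Cartan integers a_ij = 2(alpha_i, alpha_j)/(alpha_j, alpha_j); the resulting 5x5 Cartan matrix is
[[2, 0, 0, -1, -1], [0, 2, -2, 0, 0], [0, -1, 2, 0, -1], [-1, 0, 0, 2, 0], [-1, 0, -1, 0, 2]].
The roots have two lengths (squared-length ratio 2:1); the short ones are alpha_{1,3,4,5}. The associated Dynkin diagram is a chain of 5 nodes with a double edge at one end; the terminal node there is the unique long simple root (C_5), so the type is C_5 (the algebra sp(10)).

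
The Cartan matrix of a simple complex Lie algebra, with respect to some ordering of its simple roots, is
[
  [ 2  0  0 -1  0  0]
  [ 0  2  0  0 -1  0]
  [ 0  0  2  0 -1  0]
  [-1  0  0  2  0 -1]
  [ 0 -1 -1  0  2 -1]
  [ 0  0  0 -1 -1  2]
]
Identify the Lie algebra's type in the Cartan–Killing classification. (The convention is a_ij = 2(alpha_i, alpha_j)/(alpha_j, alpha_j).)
D6

The matrix has rank 6 with 2's on the diagonal. Reading the off-diagonal entries as Dynkin edges (a single edge where a_ij = a_ji = -1; a double or triple edge where a_ij * a_ji = 2 or 3), the diagram is a chain of 4 nodes with a fork of two nodes at one end (D_6). One simple-root ordering that puts it in standard form is (alpha_1, alpha_4, alpha_6, alpha_5, alpha_3, alpha_2). So the algebra is type D_6, i.e. so(12).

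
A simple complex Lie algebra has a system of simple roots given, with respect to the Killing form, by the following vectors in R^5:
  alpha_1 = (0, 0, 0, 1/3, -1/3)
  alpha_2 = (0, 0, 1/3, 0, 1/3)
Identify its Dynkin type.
A2

Compute the Cartan integers a_ij = 2(alpha_i, alpha_j)/(alpha_j, alpha_j); the resulting 2x2 Cartan matrix is
[[2, -1], [-1, 2]].
All simple roots have the same length, so the diagram is simply laced. The associated Dynkin diagram is a chain of 2 nodes with single edges (A_2), so the type is A_2 (the algebra sl(3)).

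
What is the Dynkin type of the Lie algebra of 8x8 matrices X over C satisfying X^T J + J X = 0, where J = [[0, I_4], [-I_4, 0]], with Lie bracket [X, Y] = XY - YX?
type C_4

This is sp(8), which has dimension 8(8+1)/2 = 36 and rank 8/2 = 4. In the classification of classical Lie algebras, the symplectic algebra sp(2n) has type C_n; here n = 4, so the Dynkin diagram is a chain of 4 nodes with a double edge at one end; the terminal node there is the unique long simple root (C_4). Hence the type is C_4.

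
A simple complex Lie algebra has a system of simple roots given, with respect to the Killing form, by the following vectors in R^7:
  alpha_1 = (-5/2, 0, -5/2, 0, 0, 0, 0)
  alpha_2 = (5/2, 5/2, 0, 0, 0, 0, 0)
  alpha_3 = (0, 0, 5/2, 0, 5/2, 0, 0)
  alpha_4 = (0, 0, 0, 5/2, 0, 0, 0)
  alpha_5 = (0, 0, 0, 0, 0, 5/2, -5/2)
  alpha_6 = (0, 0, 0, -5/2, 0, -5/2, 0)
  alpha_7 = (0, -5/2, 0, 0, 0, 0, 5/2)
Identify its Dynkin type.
type B_7

Compute the Cartan integers a_ij = 2(alpha_i, alpha_j)/(alpha_j, alpha_j); the resulting 7x7 Cartan matrix is
[[2, -1, -1, 0, 0, 0, 0], [-1, 2, 0, 0, 0, 0, -1], [-1, 0, 2, 0, 0, 0, 0], [0, 0, 0, 2, 0, -1, 0], [0, 0, 0, 0, 2, -1, -1], [0, 0, 0, -2, -1, 2, 0], [0, -1, 0, 0, -1, 0, 2]].
The roots have two lengths (squared-length ratio 2:1); the short ones are alpha_{4}. The associated Dynkin diagram is a chain of 7 nodes with a double edge at one end; the terminal node there is the unique short simple root (B_7), so the type is B_7 (the algebra so(15)).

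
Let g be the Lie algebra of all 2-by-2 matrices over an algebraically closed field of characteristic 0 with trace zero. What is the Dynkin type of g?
type A_1

This is sl(2), which has dimension 2^2 - 1 = 3 and rank 2 - 1 = 1 (a Cartan subalgebra is the diagonal traceless matrices). In the classification of classical Lie algebras, the special linear algebra sl(n+1) has type A_n; here n = 1, so the Dynkin diagram is a chain of 1 nodes with single edges (A_1). Hence the type is A_1.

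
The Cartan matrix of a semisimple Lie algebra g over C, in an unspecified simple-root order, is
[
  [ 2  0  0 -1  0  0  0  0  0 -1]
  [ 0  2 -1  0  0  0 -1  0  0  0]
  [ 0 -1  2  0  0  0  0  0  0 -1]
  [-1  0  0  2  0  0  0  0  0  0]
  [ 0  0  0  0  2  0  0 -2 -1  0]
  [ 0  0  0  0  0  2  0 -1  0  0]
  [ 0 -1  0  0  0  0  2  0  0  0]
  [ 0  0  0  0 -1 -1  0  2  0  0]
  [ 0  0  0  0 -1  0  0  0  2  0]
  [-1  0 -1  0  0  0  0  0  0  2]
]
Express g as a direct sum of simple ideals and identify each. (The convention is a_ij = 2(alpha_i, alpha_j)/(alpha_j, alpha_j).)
The diagram associated to this matrix has two connected components: the simple roots {alpha_1, alpha_2, alpha_3, alpha_4, alpha_7, alpha_10} form a chain of 6 nodes with single edges (A_6), and {alpha_5, alpha_6, alpha_8, alpha_9} form a chain of 4 nodes with a double edge between the middle two (F_4). A semisimple Lie algebra decomposes uniquely as the direct sum of simple ideals, one per connected component of its Dynkin diagram, so g ≅ A_6 ⊕ F_4 (dimension 48 + 52 = 100).

A_6 ⊕ F_4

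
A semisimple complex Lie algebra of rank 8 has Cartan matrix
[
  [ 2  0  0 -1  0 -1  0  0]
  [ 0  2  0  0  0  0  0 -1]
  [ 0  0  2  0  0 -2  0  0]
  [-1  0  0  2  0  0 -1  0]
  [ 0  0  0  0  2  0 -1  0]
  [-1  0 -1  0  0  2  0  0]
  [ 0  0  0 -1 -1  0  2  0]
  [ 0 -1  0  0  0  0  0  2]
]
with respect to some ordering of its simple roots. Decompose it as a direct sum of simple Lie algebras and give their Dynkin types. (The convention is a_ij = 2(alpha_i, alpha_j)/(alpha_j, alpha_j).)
The diagram associated to this matrix has two connected components: the simple roots {alpha_2, alpha_8} form a chain of 2 nodes with single edges (A_2), and {alpha_1, alpha_3, alpha_4, alpha_5, alpha_6, alpha_7} form a chain of 6 nodes with a double edge at one end; the terminal node there is the unique long simple root (C_6). A semisimple Lie algebra decomposes uniquely as the direct sum of simple ideals, one per connected component of its Dynkin diagram, so g ≅ A_2 ⊕ C_6 (dimension 8 + 78 = 86).

type A_2 ⊕ type C_6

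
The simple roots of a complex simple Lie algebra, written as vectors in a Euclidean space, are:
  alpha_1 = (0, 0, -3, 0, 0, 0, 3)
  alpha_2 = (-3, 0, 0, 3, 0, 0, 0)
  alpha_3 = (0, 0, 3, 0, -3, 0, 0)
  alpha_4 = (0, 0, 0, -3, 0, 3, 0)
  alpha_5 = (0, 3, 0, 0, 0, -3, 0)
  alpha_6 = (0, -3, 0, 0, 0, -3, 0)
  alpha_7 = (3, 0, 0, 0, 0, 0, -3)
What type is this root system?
D_7 (so(14))

Compute the Cartan integers a_ij = 2(alpha_i, alpha_j)/(alpha_j, alpha_j); the resulting 7x7 Cartan matrix is
[[2, 0, -1, 0, 0, 0, -1], [0, 2, 0, -1, 0, 0, -1], [-1, 0, 2, 0, 0, 0, 0], [0, -1, 0, 2, -1, -1, 0], [0, 0, 0, -1, 2, 0, 0], [0, 0, 0, -1, 0, 2, 0], [-1, -1, 0, 0, 0, 0, 2]].
All simple roots have the same length, so the diagram is simply laced. The associated Dynkin diagram is a chain of 5 nodes with a fork of two nodes at one end (D_7), so the type is D_7 (the algebra so(14)).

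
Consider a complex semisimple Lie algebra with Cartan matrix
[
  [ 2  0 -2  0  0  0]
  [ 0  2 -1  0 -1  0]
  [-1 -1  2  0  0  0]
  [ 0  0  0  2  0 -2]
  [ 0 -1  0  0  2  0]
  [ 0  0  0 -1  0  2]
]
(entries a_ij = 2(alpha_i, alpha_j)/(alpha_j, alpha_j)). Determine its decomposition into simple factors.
B_2 (so(5)) ⊕ C_4 (sp(8))

The diagram associated to this matrix has two connected components: the simple roots {alpha_4, alpha_6} form a chain of 2 nodes with a double edge at one end; the terminal node there is the unique short simple root (B_2), and {alpha_1, alpha_2, alpha_3, alpha_5} form a chain of 4 nodes with a double edge at one end; the terminal node there is the unique long simple root (C_4). A semisimple Lie algebra decomposes uniquely as the direct sum of simple ideals, one per connected component of its Dynkin diagram, so g ≅ B_2 ⊕ C_4 (dimension 10 + 36 = 46).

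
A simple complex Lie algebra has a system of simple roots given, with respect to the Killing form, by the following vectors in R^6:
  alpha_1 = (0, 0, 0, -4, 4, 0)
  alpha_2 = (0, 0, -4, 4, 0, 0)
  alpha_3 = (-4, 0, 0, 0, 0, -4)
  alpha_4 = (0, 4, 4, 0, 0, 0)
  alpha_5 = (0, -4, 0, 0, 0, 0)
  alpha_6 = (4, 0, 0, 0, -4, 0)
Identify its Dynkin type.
B_6 (so(13))

Compute the Cartan integers a_ij = 2(alpha_i, alpha_j)/(alpha_j, alpha_j); the resulting 6x6 Cartan matrix is
[[2, -1, 0, 0, 0, -1], [-1, 2, 0, -1, 0, 0], [0, 0, 2, 0, 0, -1], [0, -1, 0, 2, -2, 0], [0, 0, 0, -1, 2, 0], [-1, 0, -1, 0, 0, 2]].
The roots have two lengths (squared-length ratio 2:1); the short ones are alpha_{5}. The associated Dynkin diagram is a chain of 6 nodes with a double edge at one end; the terminal node there is the unique short simple root (B_6), so the type is B_6 (the algebra so(13)).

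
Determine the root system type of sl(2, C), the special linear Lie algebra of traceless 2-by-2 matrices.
This is sl(2), which has dimension 2^2 - 1 = 3 and rank 2 - 1 = 1 (a Cartan subalgebra is the diagonal traceless matrices). In the classification of classical Lie algebras, the special linear algebra sl(n+1) has type A_n; here n = 1, so the Dynkin diagram is a chain of 1 nodes with single edges (A_1). Hence the type is A_1.

A1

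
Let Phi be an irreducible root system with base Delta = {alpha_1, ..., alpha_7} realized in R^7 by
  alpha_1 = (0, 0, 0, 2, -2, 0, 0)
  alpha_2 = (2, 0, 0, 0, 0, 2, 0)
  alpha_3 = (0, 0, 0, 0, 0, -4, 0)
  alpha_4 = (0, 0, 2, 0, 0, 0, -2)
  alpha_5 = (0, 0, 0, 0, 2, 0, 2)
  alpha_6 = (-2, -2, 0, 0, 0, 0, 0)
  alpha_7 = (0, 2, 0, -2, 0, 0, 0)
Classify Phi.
Compute the Cartan integers a_ij = 2(alpha_i, alpha_j)/(alpha_j, alpha_j); the resulting 7x7 Cartan matrix is
[[2, 0, 0, 0, -1, 0, -1], [0, 2, -1, 0, 0, -1, 0], [0, -2, 2, 0, 0, 0, 0], [0, 0, 0, 2, -1, 0, 0], [-1, 0, 0, -1, 2, 0, 0], [0, -1, 0, 0, 0, 2, -1], [-1, 0, 0, 0, 0, -1, 2]].
The roots have two lengths (squared-length ratio 2:1); the short ones are alpha_{1,2,4,5,6,7}. The associated Dynkin diagram is a chain of 7 nodes with a double edge at one end; the terminal node there is the unique long simple root (C_7), so the type is C_7 (the algebra sp(14)).

C7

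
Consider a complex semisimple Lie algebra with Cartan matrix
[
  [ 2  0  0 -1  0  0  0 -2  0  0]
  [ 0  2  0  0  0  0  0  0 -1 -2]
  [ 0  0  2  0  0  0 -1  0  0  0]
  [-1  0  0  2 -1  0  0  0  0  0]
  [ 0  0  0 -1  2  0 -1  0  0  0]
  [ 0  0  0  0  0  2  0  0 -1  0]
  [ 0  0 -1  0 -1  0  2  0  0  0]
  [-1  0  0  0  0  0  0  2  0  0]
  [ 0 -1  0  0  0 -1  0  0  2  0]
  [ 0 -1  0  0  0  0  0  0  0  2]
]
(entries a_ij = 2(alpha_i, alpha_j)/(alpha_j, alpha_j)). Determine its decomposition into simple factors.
B_4 ⊕ B_6

The diagram associated to this matrix has two connected components: the simple roots {alpha_2, alpha_6, alpha_9, alpha_10} form a chain of 4 nodes with a double edge at one end; the terminal node there is the unique short simple root (B_4), and {alpha_1, alpha_3, alpha_4, alpha_5, alpha_7, alpha_8} form a chain of 6 nodes with a double edge at one end; the terminal node there is the unique short simple root (B_6). A semisimple Lie algebra decomposes uniquely as the direct sum of simple ideals, one per connected component of its Dynkin diagram, so g ≅ B_4 ⊕ B_6 (dimension 36 + 78 = 114).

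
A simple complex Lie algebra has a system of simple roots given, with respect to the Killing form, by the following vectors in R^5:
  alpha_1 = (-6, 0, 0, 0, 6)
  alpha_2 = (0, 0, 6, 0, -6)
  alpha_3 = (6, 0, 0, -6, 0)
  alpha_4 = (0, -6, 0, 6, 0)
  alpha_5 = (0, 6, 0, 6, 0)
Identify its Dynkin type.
D_5

Compute the Cartan integers a_ij = 2(alpha_i, alpha_j)/(alpha_j, alpha_j); the resulting 5x5 Cartan matrix is
[[2, -1, -1, 0, 0], [-1, 2, 0, 0, 0], [-1, 0, 2, -1, -1], [0, 0, -1, 2, 0], [0, 0, -1, 0, 2]].
All simple roots have the same length, so the diagram is simply laced. The associated Dynkin diagram is a chain of 3 nodes with a fork of two nodes at one end (D_5), so the type is D_5 (the algebra so(10)).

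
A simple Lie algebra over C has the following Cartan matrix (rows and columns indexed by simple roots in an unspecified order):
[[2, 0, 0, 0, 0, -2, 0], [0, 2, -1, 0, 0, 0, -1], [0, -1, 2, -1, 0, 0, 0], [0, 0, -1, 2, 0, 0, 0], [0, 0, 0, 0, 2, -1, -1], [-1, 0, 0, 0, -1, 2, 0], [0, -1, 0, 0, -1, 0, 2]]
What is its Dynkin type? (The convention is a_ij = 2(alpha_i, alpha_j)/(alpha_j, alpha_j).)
The matrix has rank 7 with 2's on the diagonal. Reading the off-diagonal entries as Dynkin edges (a single edge where a_ij = a_ji = -1; a double or triple edge where a_ij * a_ji = 2 or 3), the diagram is a chain of 7 nodes with a double edge at one end; the terminal node there is the unique long simple root (C_7). One simple-root ordering that puts it in standard form is (alpha_4, alpha_3, alpha_2, alpha_7, alpha_5, alpha_6, alpha_1). So the algebra is type C_7, i.e. sp(14).

type C_7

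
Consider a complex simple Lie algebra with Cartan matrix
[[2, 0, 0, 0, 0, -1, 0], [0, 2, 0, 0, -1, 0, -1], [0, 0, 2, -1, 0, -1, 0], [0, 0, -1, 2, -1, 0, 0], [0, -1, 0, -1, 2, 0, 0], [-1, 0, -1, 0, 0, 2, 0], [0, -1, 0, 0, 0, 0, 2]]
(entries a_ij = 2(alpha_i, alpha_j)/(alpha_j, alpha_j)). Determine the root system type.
A7

The matrix has rank 7 with 2's on the diagonal. Reading the off-diagonal entries as Dynkin edges (a single edge where a_ij = a_ji = -1; a double or triple edge where a_ij * a_ji = 2 or 3), the diagram is a chain of 7 nodes with single edges (A_7). One simple-root ordering that puts it in standard form is (alpha_1, alpha_6, alpha_3, alpha_4, alpha_5, alpha_2, alpha_7). So the algebra is type A_7, i.e. sl(8).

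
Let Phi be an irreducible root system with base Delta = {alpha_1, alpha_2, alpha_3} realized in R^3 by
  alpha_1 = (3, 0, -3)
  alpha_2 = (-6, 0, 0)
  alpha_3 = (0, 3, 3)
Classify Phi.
Compute the Cartan integers a_ij = 2(alpha_i, alpha_j)/(alpha_j, alpha_j); the resulting 3x3 Cartan matrix is
[[2, -1, -1], [-2, 2, 0], [-1, 0, 2]].
The roots have two lengths (squared-length ratio 2:1); the short ones are alpha_{1,3}. The associated Dynkin diagram is a chain of 3 nodes with a double edge at one end; the terminal node there is the unique long simple root (C_3), so the type is C_3 (the algebra sp(6)).

type C_3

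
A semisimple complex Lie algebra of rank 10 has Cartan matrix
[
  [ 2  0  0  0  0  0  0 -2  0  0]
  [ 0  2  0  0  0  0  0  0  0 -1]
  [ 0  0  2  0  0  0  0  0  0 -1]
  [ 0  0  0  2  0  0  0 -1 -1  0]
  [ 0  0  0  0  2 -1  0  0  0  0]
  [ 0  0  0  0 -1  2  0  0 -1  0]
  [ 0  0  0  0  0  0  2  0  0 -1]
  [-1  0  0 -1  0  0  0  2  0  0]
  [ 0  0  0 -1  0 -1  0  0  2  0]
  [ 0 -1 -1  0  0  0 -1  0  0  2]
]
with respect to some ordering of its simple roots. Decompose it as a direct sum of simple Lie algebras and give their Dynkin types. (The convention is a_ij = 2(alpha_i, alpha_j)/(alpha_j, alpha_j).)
C6 ⊕ D4

The diagram associated to this matrix has two connected components: the simple roots {alpha_1, alpha_4, alpha_5, alpha_6, alpha_8, alpha_9} form a chain of 6 nodes with a double edge at one end; the terminal node there is the unique long simple root (C_6), and {alpha_2, alpha_3, alpha_7, alpha_10} form a chain of 2 nodes with a fork of two nodes at one end (D_4). A semisimple Lie algebra decomposes uniquely as the direct sum of simple ideals, one per connected component of its Dynkin diagram, so g ≅ C_6 ⊕ D_4 (dimension 78 + 28 = 106).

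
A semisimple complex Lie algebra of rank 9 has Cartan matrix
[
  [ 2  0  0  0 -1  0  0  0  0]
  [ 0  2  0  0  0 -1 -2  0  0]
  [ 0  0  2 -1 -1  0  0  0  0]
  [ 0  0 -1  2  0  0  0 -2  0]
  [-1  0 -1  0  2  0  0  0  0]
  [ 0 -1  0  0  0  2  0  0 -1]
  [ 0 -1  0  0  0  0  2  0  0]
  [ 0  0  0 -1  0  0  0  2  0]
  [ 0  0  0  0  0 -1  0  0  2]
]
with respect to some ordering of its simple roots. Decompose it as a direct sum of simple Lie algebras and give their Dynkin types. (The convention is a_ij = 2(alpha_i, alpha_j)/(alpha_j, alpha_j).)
B4 + B5

The diagram associated to this matrix has two connected components: the simple roots {alpha_2, alpha_6, alpha_7, alpha_9} form a chain of 4 nodes with a double edge at one end; the terminal node there is the unique short simple root (B_4), and {alpha_1, alpha_3, alpha_4, alpha_5, alpha_8} form a chain of 5 nodes with a double edge at one end; the terminal node there is the unique short simple root (B_5). A semisimple Lie algebra decomposes uniquely as the direct sum of simple ideals, one per connected component of its Dynkin diagram, so g ≅ B_4 ⊕ B_5 (dimension 36 + 55 = 91).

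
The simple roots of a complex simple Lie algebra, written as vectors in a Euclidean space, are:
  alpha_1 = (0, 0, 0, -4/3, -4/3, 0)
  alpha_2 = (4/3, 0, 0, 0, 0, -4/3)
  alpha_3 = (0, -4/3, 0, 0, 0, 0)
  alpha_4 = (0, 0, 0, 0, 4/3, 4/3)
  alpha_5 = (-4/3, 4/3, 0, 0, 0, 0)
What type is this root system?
type B_5

Compute the Cartan integers a_ij = 2(alpha_i, alpha_j)/(alpha_j, alpha_j); the resulting 5x5 Cartan matrix is
[[2, 0, 0, -1, 0], [0, 2, 0, -1, -1], [0, 0, 2, 0, -1], [-1, -1, 0, 2, 0], [0, -1, -2, 0, 2]].
The roots have two lengths (squared-length ratio 2:1); the short ones are alpha_{3}. The associated Dynkin diagram is a chain of 5 nodes with a double edge at one end; the terminal node there is the unique short simple root (B_5), so the type is B_5 (the algebra so(11)).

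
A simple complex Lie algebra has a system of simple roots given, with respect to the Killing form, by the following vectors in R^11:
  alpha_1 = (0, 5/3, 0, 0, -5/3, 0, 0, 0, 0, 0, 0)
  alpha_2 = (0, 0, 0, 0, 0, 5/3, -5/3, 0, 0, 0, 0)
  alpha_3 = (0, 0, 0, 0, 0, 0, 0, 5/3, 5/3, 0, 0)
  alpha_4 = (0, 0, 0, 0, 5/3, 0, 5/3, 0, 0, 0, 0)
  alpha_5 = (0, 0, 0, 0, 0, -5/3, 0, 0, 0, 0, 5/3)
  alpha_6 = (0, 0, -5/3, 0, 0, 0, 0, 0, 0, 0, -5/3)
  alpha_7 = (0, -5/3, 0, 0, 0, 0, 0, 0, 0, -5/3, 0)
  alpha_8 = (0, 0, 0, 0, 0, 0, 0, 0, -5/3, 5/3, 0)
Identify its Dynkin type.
Compute the Cartan integers a_ij = 2(alpha_i, alpha_j)/(alpha_j, alpha_j); the resulting 8x8 Cartan matrix is
[[2, 0, 0, -1, 0, 0, -1, 0], [0, 2, 0, -1, -1, 0, 0, 0], [0, 0, 2, 0, 0, 0, 0, -1], [-1, -1, 0, 2, 0, 0, 0, 0], [0, -1, 0, 0, 2, -1, 0, 0], [0, 0, 0, 0, -1, 2, 0, 0], [-1, 0, 0, 0, 0, 0, 2, -1], [0, 0, -1, 0, 0, 0, -1, 2]].
All simple roots have the same length, so the diagram is simply laced. The associated Dynkin diagram is a chain of 8 nodes with single edges (A_8), so the type is A_8 (the algebra sl(9)).

type A_8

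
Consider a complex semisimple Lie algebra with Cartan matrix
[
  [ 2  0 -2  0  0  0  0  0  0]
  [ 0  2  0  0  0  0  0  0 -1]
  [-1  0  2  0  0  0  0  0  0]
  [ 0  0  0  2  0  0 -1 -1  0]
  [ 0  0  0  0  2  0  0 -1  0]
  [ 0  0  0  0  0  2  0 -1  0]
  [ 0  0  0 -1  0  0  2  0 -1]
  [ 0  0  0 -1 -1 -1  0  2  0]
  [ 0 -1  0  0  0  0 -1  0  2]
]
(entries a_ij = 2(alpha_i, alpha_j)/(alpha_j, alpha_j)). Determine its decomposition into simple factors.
The diagram associated to this matrix has two connected components: the simple roots {alpha_1, alpha_3} form a chain of 2 nodes with a double edge at one end; the terminal node there is the unique short simple root (B_2), and {alpha_2, alpha_4, alpha_5, alpha_6, alpha_7, alpha_8, alpha_9} form a chain of 5 nodes with a fork of two nodes at one end (D_7). A semisimple Lie algebra decomposes uniquely as the direct sum of simple ideals, one per connected component of its Dynkin diagram, so g ≅ B_2 ⊕ D_7 (dimension 10 + 91 = 101).

B_2 + D_7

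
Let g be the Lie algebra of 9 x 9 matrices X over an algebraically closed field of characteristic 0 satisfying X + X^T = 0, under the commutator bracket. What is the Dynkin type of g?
B_4

This is so(9) with 9 odd, which has dimension 9(9-1)/2 = 36 and rank (9-1)/2 = 4. In the classification of classical Lie algebras, the orthogonal algebra so(2n+1) in an odd number of variables has type B_n; here n = 4, so the Dynkin diagram is a chain of 4 nodes with a double edge at one end; the terminal node there is the unique short simple root (B_4). Hence the type is B_4.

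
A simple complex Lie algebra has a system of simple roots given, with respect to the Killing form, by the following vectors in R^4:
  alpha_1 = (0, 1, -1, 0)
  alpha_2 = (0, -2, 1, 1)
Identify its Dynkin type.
Compute the Cartan integers a_ij = 2(alpha_i, alpha_j)/(alpha_j, alpha_j); the resulting 2x2 Cartan matrix is
[[2, -1], [-3, 2]].
The roots have two lengths (squared-length ratio 3:1); the short ones are alpha_{1}. The associated Dynkin diagram is two nodes joined by a triple edge (G_2), so the type is G_2.

type G_2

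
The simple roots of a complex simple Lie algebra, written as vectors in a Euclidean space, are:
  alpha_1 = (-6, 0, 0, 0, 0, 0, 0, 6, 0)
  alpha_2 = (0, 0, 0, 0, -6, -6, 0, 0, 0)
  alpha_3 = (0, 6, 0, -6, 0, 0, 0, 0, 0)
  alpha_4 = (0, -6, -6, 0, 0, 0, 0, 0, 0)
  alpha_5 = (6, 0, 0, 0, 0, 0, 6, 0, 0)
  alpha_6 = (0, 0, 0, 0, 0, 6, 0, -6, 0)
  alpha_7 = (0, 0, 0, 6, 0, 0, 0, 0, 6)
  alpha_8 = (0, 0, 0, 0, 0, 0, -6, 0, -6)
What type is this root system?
Compute the Cartan integers a_ij = 2(alpha_i, alpha_j)/(alpha_j, alpha_j); the resulting 8x8 Cartan matrix is
[[2, 0, 0, 0, -1, -1, 0, 0], [0, 2, 0, 0, 0, -1, 0, 0], [0, 0, 2, -1, 0, 0, -1, 0], [0, 0, -1, 2, 0, 0, 0, 0], [-1, 0, 0, 0, 2, 0, 0, -1], [-1, -1, 0, 0, 0, 2, 0, 0], [0, 0, -1, 0, 0, 0, 2, -1], [0, 0, 0, 0, -1, 0, -1, 2]].
All simple roots have the same length, so the diagram is simply laced. The associated Dynkin diagram is a chain of 8 nodes with single edges (A_8), so the type is A_8 (the algebra sl(9)).

A_8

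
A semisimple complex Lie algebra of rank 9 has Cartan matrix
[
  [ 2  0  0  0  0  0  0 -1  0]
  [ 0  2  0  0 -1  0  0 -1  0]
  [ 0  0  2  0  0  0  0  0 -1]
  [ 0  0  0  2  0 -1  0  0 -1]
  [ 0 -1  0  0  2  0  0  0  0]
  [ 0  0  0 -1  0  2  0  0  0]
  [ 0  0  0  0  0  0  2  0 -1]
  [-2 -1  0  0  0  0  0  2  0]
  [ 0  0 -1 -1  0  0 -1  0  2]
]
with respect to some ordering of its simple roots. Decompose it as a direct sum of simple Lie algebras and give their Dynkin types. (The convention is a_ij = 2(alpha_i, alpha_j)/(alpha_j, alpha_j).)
B_4 + D_5

The diagram associated to this matrix has two connected components: the simple roots {alpha_1, alpha_2, alpha_5, alpha_8} form a chain of 4 nodes with a double edge at one end; the terminal node there is the unique short simple root (B_4), and {alpha_3, alpha_4, alpha_6, alpha_7, alpha_9} form a chain of 3 nodes with a fork of two nodes at one end (D_5). A semisimple Lie algebra decomposes uniquely as the direct sum of simple ideals, one per connected component of its Dynkin diagram, so g ≅ B_4 ⊕ D_5 (dimension 36 + 45 = 81).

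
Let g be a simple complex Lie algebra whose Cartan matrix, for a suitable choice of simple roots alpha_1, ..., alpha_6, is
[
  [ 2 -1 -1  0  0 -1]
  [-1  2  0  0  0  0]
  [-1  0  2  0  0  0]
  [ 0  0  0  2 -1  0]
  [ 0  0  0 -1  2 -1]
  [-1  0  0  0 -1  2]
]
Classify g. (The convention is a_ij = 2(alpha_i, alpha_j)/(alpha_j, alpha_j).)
The matrix has rank 6 with 2's on the diagonal. Reading the off-diagonal entries as Dynkin edges (a single edge where a_ij = a_ji = -1; a double or triple edge where a_ij * a_ji = 2 or 3), the diagram is a chain of 4 nodes with a fork of two nodes at one end (D_6). One simple-root ordering that puts it in standard form is (alpha_4, alpha_5, alpha_6, alpha_1, alpha_2, alpha_3). So the algebra is type D_6, i.e. so(12).

D6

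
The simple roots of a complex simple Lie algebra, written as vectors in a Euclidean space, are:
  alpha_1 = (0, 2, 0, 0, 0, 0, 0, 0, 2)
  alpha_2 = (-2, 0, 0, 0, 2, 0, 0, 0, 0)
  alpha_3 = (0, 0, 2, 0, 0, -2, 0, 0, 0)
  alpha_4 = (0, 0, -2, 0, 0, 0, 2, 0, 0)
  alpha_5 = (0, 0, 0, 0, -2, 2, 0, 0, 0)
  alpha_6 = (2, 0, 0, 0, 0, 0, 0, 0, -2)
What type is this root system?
A_6

Compute the Cartan integers a_ij = 2(alpha_i, alpha_j)/(alpha_j, alpha_j); the resulting 6x6 Cartan matrix is
[[2, 0, 0, 0, 0, -1], [0, 2, 0, 0, -1, -1], [0, 0, 2, -1, -1, 0], [0, 0, -1, 2, 0, 0], [0, -1, -1, 0, 2, 0], [-1, -1, 0, 0, 0, 2]].
All simple roots have the same length, so the diagram is simply laced. The associated Dynkin diagram is a chain of 6 nodes with single edges (A_6), so the type is A_6 (the algebra sl(7)).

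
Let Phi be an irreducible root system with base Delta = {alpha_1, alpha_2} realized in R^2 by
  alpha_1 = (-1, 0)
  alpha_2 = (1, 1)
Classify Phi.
Compute the Cartan integers a_ij = 2(alpha_i, alpha_j)/(alpha_j, alpha_j); the resulting 2x2 Cartan matrix is
[[2, -1], [-2, 2]].
The roots have two lengths (squared-length ratio 2:1); the short ones are alpha_{1}. The associated Dynkin diagram is a chain of 2 nodes with a double edge at one end; the terminal node there is the unique short simple root (B_2), so the type is B_2 (the algebra so(5)).

B2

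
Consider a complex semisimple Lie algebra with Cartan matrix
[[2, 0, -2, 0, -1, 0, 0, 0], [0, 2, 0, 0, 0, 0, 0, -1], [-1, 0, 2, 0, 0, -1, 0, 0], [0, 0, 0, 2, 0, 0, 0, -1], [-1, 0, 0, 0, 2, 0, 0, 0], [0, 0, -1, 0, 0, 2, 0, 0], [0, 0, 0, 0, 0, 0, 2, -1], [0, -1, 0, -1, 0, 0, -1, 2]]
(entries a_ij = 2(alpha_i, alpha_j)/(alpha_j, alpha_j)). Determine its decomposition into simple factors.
The diagram associated to this matrix has two connected components: the simple roots {alpha_2, alpha_4, alpha_7, alpha_8} form a chain of 2 nodes with a fork of two nodes at one end (D_4), and {alpha_1, alpha_3, alpha_5, alpha_6} form a chain of 4 nodes with a double edge between the middle two (F_4). A semisimple Lie algebra decomposes uniquely as the direct sum of simple ideals, one per connected component of its Dynkin diagram, so g ≅ D_4 ⊕ F_4 (dimension 28 + 52 = 80).

D_4 (so(8)) + F_4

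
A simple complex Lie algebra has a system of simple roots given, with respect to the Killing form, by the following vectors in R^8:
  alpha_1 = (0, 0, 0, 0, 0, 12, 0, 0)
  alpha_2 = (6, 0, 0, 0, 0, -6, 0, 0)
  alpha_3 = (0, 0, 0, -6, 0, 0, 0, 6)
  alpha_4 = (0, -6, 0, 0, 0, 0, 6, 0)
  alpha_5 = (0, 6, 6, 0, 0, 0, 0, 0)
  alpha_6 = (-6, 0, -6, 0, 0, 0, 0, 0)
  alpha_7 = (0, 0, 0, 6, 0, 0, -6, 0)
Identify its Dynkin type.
C_7 (sp(14))

Compute the Cartan integers a_ij = 2(alpha_i, alpha_j)/(alpha_j, alpha_j); the resulting 7x7 Cartan matrix is
[[2, -2, 0, 0, 0, 0, 0], [-1, 2, 0, 0, 0, -1, 0], [0, 0, 2, 0, 0, 0, -1], [0, 0, 0, 2, -1, 0, -1], [0, 0, 0, -1, 2, -1, 0], [0, -1, 0, 0, -1, 2, 0], [0, 0, -1, -1, 0, 0, 2]].
The roots have two lengths (squared-length ratio 2:1); the short ones are alpha_{2,3,4,5,6,7}. The associated Dynkin diagram is a chain of 7 nodes with a double edge at one end; the terminal node there is the unique long simple root (C_7), so the type is C_7 (the algebra sp(14)).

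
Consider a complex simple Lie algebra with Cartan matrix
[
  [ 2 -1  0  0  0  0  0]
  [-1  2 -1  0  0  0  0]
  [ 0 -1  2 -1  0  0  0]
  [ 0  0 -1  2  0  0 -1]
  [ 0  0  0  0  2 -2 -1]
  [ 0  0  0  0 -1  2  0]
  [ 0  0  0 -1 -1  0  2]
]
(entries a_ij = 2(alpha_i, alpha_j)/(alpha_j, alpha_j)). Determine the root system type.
The matrix has rank 7 with 2's on the diagonal. Reading the off-diagonal entries as Dynkin edges (a single edge where a_ij = a_ji = -1; a double or triple edge where a_ij * a_ji = 2 or 3), the diagram is a chain of 7 nodes with a double edge at one end; the terminal node there is the unique short simple root (B_7). One simple-root ordering that puts it in standard form is (alpha_1, alpha_2, alpha_3, alpha_4, alpha_7, alpha_5, alpha_6). So the algebra is type B_7, i.e. so(15).

B7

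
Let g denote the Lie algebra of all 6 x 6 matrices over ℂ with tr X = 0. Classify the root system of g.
This is sl(6), which has dimension 6^2 - 1 = 35 and rank 6 - 1 = 5 (a Cartan subalgebra is the diagonal traceless matrices). In the classification of classical Lie algebras, the special linear algebra sl(n+1) has type A_n; here n = 5, so the Dynkin diagram is a chain of 5 nodes with single edges (A_5). Hence the type is A_5.

A_5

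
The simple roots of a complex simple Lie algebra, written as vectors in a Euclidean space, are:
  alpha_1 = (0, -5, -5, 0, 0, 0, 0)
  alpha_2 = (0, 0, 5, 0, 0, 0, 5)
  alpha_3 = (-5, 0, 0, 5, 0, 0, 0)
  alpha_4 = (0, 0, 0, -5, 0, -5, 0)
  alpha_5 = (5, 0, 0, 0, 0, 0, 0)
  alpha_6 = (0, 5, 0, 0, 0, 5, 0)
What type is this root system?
B_6

Compute the Cartan integers a_ij = 2(alpha_i, alpha_j)/(alpha_j, alpha_j); the resulting 6x6 Cartan matrix is
[[2, -1, 0, 0, 0, -1], [-1, 2, 0, 0, 0, 0], [0, 0, 2, -1, -2, 0], [0, 0, -1, 2, 0, -1], [0, 0, -1, 0, 2, 0], [-1, 0, 0, -1, 0, 2]].
The roots have two lengths (squared-length ratio 2:1); the short ones are alpha_{5}. The associated Dynkin diagram is a chain of 6 nodes with a double edge at one end; the terminal node there is the unique short simple root (B_6), so the type is B_6 (the algebra so(13)).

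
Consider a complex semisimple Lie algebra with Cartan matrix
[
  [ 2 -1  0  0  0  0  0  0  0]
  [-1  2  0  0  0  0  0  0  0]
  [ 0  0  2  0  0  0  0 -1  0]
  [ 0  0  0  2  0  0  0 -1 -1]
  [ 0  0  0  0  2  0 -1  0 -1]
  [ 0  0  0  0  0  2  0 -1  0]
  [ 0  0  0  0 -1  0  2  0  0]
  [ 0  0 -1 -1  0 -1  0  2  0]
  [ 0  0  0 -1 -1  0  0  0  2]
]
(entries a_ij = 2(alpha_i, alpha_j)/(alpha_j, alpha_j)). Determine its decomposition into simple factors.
The diagram associated to this matrix has two connected components: the simple roots {alpha_1, alpha_2} form a chain of 2 nodes with single edges (A_2), and {alpha_3, alpha_4, alpha_5, alpha_6, alpha_7, alpha_8, alpha_9} form a chain of 5 nodes with a fork of two nodes at one end (D_7). A semisimple Lie algebra decomposes uniquely as the direct sum of simple ideals, one per connected component of its Dynkin diagram, so g ≅ A_2 ⊕ D_7 (dimension 8 + 91 = 99).

A_2 (sl(3)) ⊕ D_7 (so(14))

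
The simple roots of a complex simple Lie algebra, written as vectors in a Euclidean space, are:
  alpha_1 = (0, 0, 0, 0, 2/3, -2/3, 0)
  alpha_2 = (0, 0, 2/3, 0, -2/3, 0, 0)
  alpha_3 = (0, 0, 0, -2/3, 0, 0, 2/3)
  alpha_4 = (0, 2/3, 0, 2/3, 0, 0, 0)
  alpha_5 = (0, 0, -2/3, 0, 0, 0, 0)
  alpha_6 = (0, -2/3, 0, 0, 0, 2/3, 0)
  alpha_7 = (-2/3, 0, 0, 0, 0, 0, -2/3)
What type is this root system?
B_7 (so(15))

Compute the Cartan integers a_ij = 2(alpha_i, alpha_j)/(alpha_j, alpha_j); the resulting 7x7 Cartan matrix is
[[2, -1, 0, 0, 0, -1, 0], [-1, 2, 0, 0, -2, 0, 0], [0, 0, 2, -1, 0, 0, -1], [0, 0, -1, 2, 0, -1, 0], [0, -1, 0, 0, 2, 0, 0], [-1, 0, 0, -1, 0, 2, 0], [0, 0, -1, 0, 0, 0, 2]].
The roots have two lengths (squared-length ratio 2:1); the short ones are alpha_{5}. The associated Dynkin diagram is a chain of 7 nodes with a double edge at one end; the terminal node there is the unique short simple root (B_7), so the type is B_7 (the algebra so(15)).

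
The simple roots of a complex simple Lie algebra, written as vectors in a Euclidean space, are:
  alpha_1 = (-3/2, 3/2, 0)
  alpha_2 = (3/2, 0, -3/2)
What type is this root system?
Compute the Cartan integers a_ij = 2(alpha_i, alpha_j)/(alpha_j, alpha_j); the resulting 2x2 Cartan matrix is
[[2, -1], [-1, 2]].
All simple roots have the same length, so the diagram is simply laced. The associated Dynkin diagram is a chain of 2 nodes with single edges (A_2), so the type is A_2 (the algebra sl(3)).

A2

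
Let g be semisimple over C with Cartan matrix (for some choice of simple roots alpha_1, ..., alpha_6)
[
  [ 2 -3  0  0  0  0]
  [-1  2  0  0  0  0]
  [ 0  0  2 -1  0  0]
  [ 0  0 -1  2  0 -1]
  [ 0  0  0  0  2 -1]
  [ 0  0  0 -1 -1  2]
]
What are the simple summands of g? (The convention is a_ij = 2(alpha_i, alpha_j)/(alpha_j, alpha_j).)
A_4 (sl(5)) ⊕ G_2

The diagram associated to this matrix has two connected components: the simple roots {alpha_3, alpha_4, alpha_5, alpha_6} form a chain of 4 nodes with single edges (A_4), and {alpha_1, alpha_2} form two nodes joined by a triple edge (G_2). A semisimple Lie algebra decomposes uniquely as the direct sum of simple ideals, one per connected component of its Dynkin diagram, so g ≅ A_4 ⊕ G_2 (dimension 24 + 14 = 38).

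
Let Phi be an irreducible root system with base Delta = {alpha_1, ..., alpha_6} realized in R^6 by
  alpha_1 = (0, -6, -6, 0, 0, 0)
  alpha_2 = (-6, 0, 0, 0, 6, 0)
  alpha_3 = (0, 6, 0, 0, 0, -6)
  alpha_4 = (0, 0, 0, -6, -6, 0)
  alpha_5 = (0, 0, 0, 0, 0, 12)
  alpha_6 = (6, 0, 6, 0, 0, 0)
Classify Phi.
Compute the Cartan integers a_ij = 2(alpha_i, alpha_j)/(alpha_j, alpha_j); the resulting 6x6 Cartan matrix is
[[2, 0, -1, 0, 0, -1], [0, 2, 0, -1, 0, -1], [-1, 0, 2, 0, -1, 0], [0, -1, 0, 2, 0, 0], [0, 0, -2, 0, 2, 0], [-1, -1, 0, 0, 0, 2]].
The roots have two lengths (squared-length ratio 2:1); the short ones are alpha_{1,2,3,4,6}. The associated Dynkin diagram is a chain of 6 nodes with a double edge at one end; the terminal node there is the unique long simple root (C_6), so the type is C_6 (the algebra sp(12)).

C_6 (sp(12))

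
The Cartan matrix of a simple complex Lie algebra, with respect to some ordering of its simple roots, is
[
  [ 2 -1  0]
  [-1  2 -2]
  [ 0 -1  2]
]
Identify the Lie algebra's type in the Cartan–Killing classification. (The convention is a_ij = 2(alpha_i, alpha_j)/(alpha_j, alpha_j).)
The matrix has rank 3 with 2's on the diagonal. Reading the off-diagonal entries as Dynkin edges (a single edge where a_ij = a_ji = -1; a double or triple edge where a_ij * a_ji = 2 or 3), the diagram is a chain of 3 nodes with a double edge at one end; the terminal node there is the unique short simple root (B_3). One simple-root ordering that puts it in standard form is (alpha_1, alpha_2, alpha_3). So the algebra is type B_3, i.e. so(7).

B3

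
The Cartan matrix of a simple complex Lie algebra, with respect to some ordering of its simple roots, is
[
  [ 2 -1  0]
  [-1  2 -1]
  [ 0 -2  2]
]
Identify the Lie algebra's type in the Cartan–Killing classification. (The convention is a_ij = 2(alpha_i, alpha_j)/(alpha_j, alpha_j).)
C_3 (sp(6))

The matrix has rank 3 with 2's on the diagonal. Reading the off-diagonal entries as Dynkin edges (a single edge where a_ij = a_ji = -1; a double or triple edge where a_ij * a_ji = 2 or 3), the diagram is a chain of 3 nodes with a double edge at one end; the terminal node there is the unique long simple root (C_3). One simple-root ordering that puts it in standard form is (alpha_1, alpha_2, alpha_3). So the algebra is type C_3, i.e. sp(6).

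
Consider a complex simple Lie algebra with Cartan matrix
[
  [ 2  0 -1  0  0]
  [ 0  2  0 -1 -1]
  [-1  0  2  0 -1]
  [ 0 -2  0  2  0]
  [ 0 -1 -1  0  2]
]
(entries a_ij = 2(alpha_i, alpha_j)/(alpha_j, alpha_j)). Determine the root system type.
The matrix has rank 5 with 2's on the diagonal. Reading the off-diagonal entries as Dynkin edges (a single edge where a_ij = a_ji = -1; a double or triple edge where a_ij * a_ji = 2 or 3), the diagram is a chain of 5 nodes with a double edge at one end; the terminal node there is the unique long simple root (C_5). One simple-root ordering that puts it in standard form is (alpha_1, alpha_3, alpha_5, alpha_2, alpha_4). So the algebra is type C_5, i.e. sp(10).

C_5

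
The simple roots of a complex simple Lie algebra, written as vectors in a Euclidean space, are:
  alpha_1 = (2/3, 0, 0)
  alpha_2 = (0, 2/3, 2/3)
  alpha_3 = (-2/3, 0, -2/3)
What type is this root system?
Compute the Cartan integers a_ij = 2(alpha_i, alpha_j)/(alpha_j, alpha_j); the resulting 3x3 Cartan matrix is
[[2, 0, -1], [0, 2, -1], [-2, -1, 2]].
The roots have two lengths (squared-length ratio 2:1); the short ones are alpha_{1}. The associated Dynkin diagram is a chain of 3 nodes with a double edge at one end; the terminal node there is the unique short simple root (B_3), so the type is B_3 (the algebra so(7)).

B_3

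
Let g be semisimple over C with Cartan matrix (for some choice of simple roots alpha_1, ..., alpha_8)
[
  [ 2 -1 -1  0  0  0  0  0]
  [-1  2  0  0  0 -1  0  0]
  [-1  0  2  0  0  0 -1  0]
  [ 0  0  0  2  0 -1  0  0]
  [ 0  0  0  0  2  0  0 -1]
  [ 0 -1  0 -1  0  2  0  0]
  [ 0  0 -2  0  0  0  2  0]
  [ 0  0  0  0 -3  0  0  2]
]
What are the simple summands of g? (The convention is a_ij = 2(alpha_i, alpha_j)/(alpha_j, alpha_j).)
The diagram associated to this matrix has two connected components: the simple roots {alpha_1, alpha_2, alpha_3, alpha_4, alpha_6, alpha_7} form a chain of 6 nodes with a double edge at one end; the terminal node there is the unique long simple root (C_6), and {alpha_5, alpha_8} form two nodes joined by a triple edge (G_2). A semisimple Lie algebra decomposes uniquely as the direct sum of simple ideals, one per connected component of its Dynkin diagram, so g ≅ C_6 ⊕ G_2 (dimension 78 + 14 = 92).

C6 + G2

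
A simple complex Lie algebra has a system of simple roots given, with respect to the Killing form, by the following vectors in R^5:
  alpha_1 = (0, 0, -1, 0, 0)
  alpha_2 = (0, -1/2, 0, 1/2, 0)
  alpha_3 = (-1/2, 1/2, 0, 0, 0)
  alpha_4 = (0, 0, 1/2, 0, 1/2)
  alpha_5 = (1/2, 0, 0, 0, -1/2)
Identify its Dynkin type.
Compute the Cartan integers a_ij = 2(alpha_i, alpha_j)/(alpha_j, alpha_j); the resulting 5x5 Cartan matrix is
[[2, 0, 0, -2, 0], [0, 2, -1, 0, 0], [0, -1, 2, 0, -1], [-1, 0, 0, 2, -1], [0, 0, -1, -1, 2]].
The roots have two lengths (squared-length ratio 2:1); the short ones are alpha_{2,3,4,5}. The associated Dynkin diagram is a chain of 5 nodes with a double edge at one end; the terminal node there is the unique long simple root (C_5), so the type is C_5 (the algebra sp(10)).

C_5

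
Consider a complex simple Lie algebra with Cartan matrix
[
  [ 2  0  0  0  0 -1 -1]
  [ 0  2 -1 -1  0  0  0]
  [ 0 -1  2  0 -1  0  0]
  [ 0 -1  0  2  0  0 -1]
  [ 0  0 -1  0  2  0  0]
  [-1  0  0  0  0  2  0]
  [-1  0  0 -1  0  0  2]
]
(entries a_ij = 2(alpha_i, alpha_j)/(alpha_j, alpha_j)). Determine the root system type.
A_7

The matrix has rank 7 with 2's on the diagonal. Reading the off-diagonal entries as Dynkin edges (a single edge where a_ij = a_ji = -1; a double or triple edge where a_ij * a_ji = 2 or 3), the diagram is a chain of 7 nodes with single edges (A_7). One simple-root ordering that puts it in standard form is (alpha_5, alpha_3, alpha_2, alpha_4, alpha_7, alpha_1, alpha_6). So the algebra is type A_7, i.e. sl(8).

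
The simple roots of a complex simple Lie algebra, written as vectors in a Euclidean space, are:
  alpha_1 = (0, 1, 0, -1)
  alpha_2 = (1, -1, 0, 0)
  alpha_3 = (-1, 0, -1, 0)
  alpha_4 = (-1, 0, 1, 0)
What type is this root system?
D4

Compute the Cartan integers a_ij = 2(alpha_i, alpha_j)/(alpha_j, alpha_j); the resulting 4x4 Cartan matrix is
[[2, -1, 0, 0], [-1, 2, -1, -1], [0, -1, 2, 0], [0, -1, 0, 2]].
All simple roots have the same length, so the diagram is simply laced. The associated Dynkin diagram is a chain of 2 nodes with a fork of two nodes at one end (D_4), so the type is D_4 (the algebra so(8)).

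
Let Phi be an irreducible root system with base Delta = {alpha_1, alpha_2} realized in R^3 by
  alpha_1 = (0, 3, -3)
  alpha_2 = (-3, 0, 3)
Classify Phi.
A2

Compute the Cartan integers a_ij = 2(alpha_i, alpha_j)/(alpha_j, alpha_j); the resulting 2x2 Cartan matrix is
[[2, -1], [-1, 2]].
All simple roots have the same length, so the diagram is simply laced. The associated Dynkin diagram is a chain of 2 nodes with single edges (A_2), so the type is A_2 (the algebra sl(3)).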